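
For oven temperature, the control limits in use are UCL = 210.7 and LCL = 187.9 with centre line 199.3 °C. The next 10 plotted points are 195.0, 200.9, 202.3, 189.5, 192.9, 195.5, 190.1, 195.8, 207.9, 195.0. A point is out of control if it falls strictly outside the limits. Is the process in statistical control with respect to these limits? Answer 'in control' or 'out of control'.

All 10 points lie within [187.9, 210.7].

in control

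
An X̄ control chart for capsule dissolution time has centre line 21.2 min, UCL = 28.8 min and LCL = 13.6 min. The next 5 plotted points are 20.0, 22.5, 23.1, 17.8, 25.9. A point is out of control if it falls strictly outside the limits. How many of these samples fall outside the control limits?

All 5 points lie within [13.6, 28.8].

0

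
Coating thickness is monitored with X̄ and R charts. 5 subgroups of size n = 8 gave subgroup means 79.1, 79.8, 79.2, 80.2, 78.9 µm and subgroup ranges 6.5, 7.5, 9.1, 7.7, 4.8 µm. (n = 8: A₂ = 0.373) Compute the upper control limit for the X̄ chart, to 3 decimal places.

X̄̄ = (79.1 + 79.8 + 79.2 + 80.2 + 78.9) / 5 = 397.2000 / 5 = 79.4400
R̄ = (6.5 + 7.5 + 9.1 + 7.7 + 4.8) / 5 = 35.6000 / 5 = 7.1200
UCL = X̄̄ + A₂·R̄ = 79.4400 + 0.373 × 7.1200 = 82.0958

82.096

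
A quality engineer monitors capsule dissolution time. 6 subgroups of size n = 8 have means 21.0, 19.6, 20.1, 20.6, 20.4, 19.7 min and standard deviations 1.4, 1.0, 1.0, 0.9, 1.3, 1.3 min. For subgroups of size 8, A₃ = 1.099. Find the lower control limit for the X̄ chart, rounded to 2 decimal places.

18.97

X̄̄ = (21.0 + 19.6 + 20.1 + 20.6 + 20.4 + 19.7) / 6 = 20.2333
s̄ = (1.4 + 1.0 + 1.0 + 0.9 + 1.3 + 1.3) / 6 = 1.1500
LCL = X̄̄ − A₃·s̄ = 20.2333 − 1.099 × 1.1500 = 18.9695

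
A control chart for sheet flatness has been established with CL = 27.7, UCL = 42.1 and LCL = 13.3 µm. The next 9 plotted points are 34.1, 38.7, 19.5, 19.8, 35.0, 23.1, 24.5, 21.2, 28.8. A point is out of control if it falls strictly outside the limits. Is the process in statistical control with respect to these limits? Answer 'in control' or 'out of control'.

All 9 points lie within [13.3, 42.1].

in control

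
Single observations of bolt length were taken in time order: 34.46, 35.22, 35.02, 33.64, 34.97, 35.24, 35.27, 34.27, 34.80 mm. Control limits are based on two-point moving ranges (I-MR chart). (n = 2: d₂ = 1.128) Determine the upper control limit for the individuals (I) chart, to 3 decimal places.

36.594

X̄ = (34.46 + 35.22 + 35.02 + 33.64 + 34.97 + 35.24 + 35.27 + 34.27 + 34.80) / 9 = 34.7656
Moving ranges: 0.76, 0.20, 1.38, 1.33, 0.27, 0.03, 1.00, 0.53; M̄R̄ = 5.5000 / 8 = 0.6875
UCL = X̄ + 3·M̄R̄/d₂ = 34.7656 + 3 × 0.6875 / 1.128 = 36.5940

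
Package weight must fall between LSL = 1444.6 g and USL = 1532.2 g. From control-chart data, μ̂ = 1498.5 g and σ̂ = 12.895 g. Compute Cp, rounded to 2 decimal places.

Cp = (USL − LSL) / (6σ̂) = (1532.2 − 1444.6) / (6 × 12.895) = 87.6000 / 77.3700 = 1.1322

1.13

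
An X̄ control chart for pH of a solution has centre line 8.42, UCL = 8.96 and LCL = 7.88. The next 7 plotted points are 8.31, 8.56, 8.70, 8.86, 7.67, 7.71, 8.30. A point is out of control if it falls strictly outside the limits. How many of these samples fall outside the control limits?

Compare each point to [7.88, 8.96]: sample 5 = 7.67 < LCL; sample 6 = 7.71 < LCL.

2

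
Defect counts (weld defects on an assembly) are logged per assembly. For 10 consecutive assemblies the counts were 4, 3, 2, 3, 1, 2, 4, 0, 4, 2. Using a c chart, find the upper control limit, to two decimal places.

7.24

c̄ = (4 + 3 + 2 + 3 + 1 + 2 + 4 + 0 + 4 + 2) / 10 = 25 / 10 = 2.5000
UCL = c̄ + 3√c̄ = 2.5000 + 3 × √2.5000 = 2.5000 + 3 × 1.5811 = 7.2434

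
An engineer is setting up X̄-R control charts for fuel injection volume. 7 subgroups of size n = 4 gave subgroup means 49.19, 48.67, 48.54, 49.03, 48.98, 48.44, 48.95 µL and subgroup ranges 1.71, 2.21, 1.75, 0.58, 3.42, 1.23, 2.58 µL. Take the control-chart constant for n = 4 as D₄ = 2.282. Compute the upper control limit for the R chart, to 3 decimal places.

R̄ = (1.71 + 2.21 + 1.75 + 0.58 + 3.42 + 1.23 + 2.58) / 7 = 13.4800 / 7 = 1.9257
UCL_R = D₄·R̄ = 2.282 × 1.9257 = 4.3945

4.394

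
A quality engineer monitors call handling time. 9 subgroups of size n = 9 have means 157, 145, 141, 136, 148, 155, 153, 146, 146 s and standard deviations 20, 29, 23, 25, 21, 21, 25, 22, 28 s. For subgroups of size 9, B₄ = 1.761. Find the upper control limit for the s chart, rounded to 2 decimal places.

s̄ = (20 + 29 + 23 + 25 + 21 + 21 + 25 + 22 + 28) / 9 = 23.7778
UCL_s = B₄·s̄ = 1.761 × 23.7778 = 41.8727

41.87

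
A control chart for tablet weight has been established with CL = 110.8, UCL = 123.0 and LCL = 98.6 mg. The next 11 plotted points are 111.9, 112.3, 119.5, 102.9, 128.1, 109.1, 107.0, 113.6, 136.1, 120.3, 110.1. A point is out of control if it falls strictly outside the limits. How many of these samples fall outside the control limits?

2

Compare each point to [98.6, 123.0]: sample 5 = 128.1 > UCL; sample 9 = 136.1 > UCL.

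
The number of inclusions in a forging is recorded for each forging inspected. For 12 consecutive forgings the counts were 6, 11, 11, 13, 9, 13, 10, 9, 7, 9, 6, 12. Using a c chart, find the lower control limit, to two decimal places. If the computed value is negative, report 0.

c̄ = (6 + 11 + 11 + 13 + 9 + 13 + 10 + 9 + 7 + 9 + 6 + 12) / 12 = 116 / 12 = 9.6667
LCL = c̄ − 3√c̄ = 9.6667 − 3 × 3.1091 = 0.3393

0.34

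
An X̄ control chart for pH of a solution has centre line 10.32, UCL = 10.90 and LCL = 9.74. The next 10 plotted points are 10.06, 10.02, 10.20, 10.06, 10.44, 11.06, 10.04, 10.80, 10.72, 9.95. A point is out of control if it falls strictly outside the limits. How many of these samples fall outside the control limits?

1

Compare each point to [9.74, 10.90]: sample 6 = 11.06 > UCL.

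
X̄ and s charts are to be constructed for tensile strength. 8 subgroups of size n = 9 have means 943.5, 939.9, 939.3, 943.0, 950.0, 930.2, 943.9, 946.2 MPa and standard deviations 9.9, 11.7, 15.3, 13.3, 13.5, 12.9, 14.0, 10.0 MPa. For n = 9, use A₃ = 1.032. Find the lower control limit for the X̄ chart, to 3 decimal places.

X̄̄ = (943.5 + 939.9 + 939.3 + 943.0 + 950.0 + 930.2 + 943.9 + 946.2) / 8 = 942.0000
s̄ = (9.9 + 11.7 + 15.3 + 13.3 + 13.5 + 12.9 + 14.0 + 10.0) / 8 = 12.5750
LCL = X̄̄ − A₃·s̄ = 942.0000 − 1.032 × 12.5750 = 929.0226

929.023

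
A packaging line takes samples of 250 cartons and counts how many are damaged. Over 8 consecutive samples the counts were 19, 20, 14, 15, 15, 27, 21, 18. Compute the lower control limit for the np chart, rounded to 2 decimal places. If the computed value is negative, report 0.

p̄ = Σdᵢ / (k·n) = 149 / (8 × 250) = 0.07450
LCL = np̄ − 3·√(np̄(1−p̄)) = 18.6250 − 3 × 4.1518 = 6.1696

6.17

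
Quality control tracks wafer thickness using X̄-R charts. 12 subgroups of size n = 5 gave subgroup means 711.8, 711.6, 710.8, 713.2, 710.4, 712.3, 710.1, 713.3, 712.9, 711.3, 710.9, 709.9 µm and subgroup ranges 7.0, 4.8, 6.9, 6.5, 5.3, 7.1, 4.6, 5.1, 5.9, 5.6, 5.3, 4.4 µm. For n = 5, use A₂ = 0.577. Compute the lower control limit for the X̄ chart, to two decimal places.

X̄̄ = (711.8 + 711.6 + 710.8 + 713.2 + 710.4 + 712.3 + 710.1 + 713.3 + 712.9 + 711.3 + 710.9 + 709.9) / 12 = 8538.5000 / 12 = 711.5417
R̄ = (7.0 + 4.8 + 6.9 + 6.5 + 5.3 + 7.1 + 4.6 + 5.1 + 5.9 + 5.6 + 5.3 + 4.4) / 12 = 68.5000 / 12 = 5.7083
LCL = X̄̄ − A₂·R̄ = 711.5417 − 0.577 × 5.7083 = 708.2480

708.25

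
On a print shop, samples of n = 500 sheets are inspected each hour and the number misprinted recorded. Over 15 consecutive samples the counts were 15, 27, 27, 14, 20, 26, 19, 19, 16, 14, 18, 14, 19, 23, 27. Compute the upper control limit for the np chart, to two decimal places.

p̄ = Σdᵢ / (k·n) = 298 / (15 × 500) = 0.03973
UCL = np̄ + 3·√(np̄(1−p̄)) = 19.8667 + 3 × √(19.8667×0.96027) = 19.8667 + 3 × 4.3678 = 32.9699

32.97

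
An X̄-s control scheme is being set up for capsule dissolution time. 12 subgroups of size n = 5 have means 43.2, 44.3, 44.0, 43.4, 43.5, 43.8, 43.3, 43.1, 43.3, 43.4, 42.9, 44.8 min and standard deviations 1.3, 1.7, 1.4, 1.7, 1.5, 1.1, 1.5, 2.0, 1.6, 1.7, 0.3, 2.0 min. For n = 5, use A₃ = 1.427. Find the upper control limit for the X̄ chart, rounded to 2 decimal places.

X̄̄ = (43.2 + 44.3 + 44.0 + 43.4 + 43.5 + 43.8 + 43.3 + 43.1 + 43.3 + 43.4 + 42.9 + 44.8) / 12 = 43.5833
s̄ = (1.3 + 1.7 + 1.4 + 1.7 + 1.5 + 1.1 + 1.5 + 2.0 + 1.6 + 1.7 + 0.3 + 2.0) / 12 = 1.4833
UCL = X̄̄ + A₃·s̄ = 43.5833 + 1.427 × 1.4833 = 45.7001

45.70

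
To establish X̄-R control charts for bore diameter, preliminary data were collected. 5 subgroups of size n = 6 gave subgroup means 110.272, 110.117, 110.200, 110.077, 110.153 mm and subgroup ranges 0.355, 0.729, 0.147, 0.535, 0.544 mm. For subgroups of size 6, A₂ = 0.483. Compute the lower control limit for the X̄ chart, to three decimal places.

109.941

X̄̄ = (110.272 + 110.117 + 110.200 + 110.077 + 110.153) / 5 = 550.8190 / 5 = 110.1638
R̄ = (0.355 + 0.729 + 0.147 + 0.535 + 0.544) / 5 = 2.3100 / 5 = 0.4620
LCL = X̄̄ − A₂·R̄ = 110.1638 − 0.483 × 0.4620 = 109.9407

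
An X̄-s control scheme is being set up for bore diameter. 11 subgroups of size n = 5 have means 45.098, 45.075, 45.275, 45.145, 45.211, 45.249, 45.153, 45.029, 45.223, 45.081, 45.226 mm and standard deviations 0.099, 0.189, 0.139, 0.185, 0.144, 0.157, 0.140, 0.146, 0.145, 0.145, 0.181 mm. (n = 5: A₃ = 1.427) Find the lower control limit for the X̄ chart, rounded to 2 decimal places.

44.94

X̄̄ = (45.098 + 45.075 + 45.275 + 45.145 + 45.211 + 45.249 + 45.153 + 45.029 + 45.223 + 45.081 + 45.226) / 11 = 45.1605
s̄ = (0.099 + 0.189 + 0.139 + 0.185 + 0.144 + 0.157 + 0.140 + 0.146 + 0.145 + 0.145 + 0.181) / 11 = 0.1518
LCL = X̄̄ − A₃·s̄ = 45.1605 − 1.427 × 0.1518 = 44.9438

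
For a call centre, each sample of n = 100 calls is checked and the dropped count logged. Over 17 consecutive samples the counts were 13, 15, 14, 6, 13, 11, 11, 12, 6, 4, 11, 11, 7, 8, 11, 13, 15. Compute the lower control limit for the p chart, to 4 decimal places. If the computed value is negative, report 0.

p̄ = Σdᵢ / (k·n) = 181 / (17 × 100) = 0.10647
LCL = p̄ − 3·√(p̄(1−p̄)/n) = 0.10647 − 3 × 0.03084 = 0.01394

0.0139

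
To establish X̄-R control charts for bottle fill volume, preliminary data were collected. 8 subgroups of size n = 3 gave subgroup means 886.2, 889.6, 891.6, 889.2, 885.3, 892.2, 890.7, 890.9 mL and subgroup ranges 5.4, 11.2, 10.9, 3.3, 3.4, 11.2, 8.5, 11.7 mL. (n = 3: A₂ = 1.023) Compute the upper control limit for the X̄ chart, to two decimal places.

X̄̄ = (886.2 + 889.6 + 891.6 + 889.2 + 885.3 + 892.2 + 890.7 + 890.9) / 8 = 7115.7000 / 8 = 889.4625
R̄ = (5.4 + 11.2 + 10.9 + 3.3 + 3.4 + 11.2 + 8.5 + 11.7) / 8 = 65.6000 / 8 = 8.2000
UCL = X̄̄ + A₂·R̄ = 889.4625 + 1.023 × 8.2000 = 897.8511

897.85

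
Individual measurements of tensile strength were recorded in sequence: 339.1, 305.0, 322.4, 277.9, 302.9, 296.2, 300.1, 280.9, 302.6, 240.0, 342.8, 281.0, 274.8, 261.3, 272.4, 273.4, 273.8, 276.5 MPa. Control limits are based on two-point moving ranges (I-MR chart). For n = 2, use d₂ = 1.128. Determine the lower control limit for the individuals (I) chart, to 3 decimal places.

X̄ = (339.1 + 305.0 + 322.4 + 277.9 + 302.9 + 296.2 + 300.1 + 280.9 + 302.6 + 240.0 + 342.8 + 281.0 + 274.8 + 261.3 + 272.4 + 273.4 + 273.8 + 276.5) / 18 = 290.1722
Moving ranges: 34.1, 17.4, 44.5, 25.0, 6.7, 3.9, 19.2, 21.7, 62.6, 102.8, 61.8, 6.2, 13.5, 11.1, 1.0, 0.4, 2.7; M̄R̄ = 434.6000 / 17 = 25.5647
LCL = X̄ − 3·M̄R̄/d₂ = 290.1722 − 3 × 25.5647 / 1.128 = 222.1810

222.181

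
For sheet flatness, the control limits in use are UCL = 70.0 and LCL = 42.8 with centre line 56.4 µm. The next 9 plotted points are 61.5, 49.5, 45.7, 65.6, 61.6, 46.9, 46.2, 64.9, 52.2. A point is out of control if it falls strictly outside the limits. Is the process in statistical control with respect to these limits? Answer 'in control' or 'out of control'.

in control

All 9 points lie within [42.8, 70.0].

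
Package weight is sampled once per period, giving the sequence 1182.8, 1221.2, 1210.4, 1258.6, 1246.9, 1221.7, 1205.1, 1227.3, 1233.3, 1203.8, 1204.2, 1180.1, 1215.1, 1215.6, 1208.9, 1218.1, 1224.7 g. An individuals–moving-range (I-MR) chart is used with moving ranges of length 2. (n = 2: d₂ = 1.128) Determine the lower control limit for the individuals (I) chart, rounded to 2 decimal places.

X̄ = (1182.8 + 1221.2 + 1210.4 + 1258.6 + 1246.9 + 1221.7 + 1205.1 + 1227.3 + 1233.3 + 1203.8 + 1204.2 + 1180.1 + 1215.1 + 1215.6 + 1208.9 + 1218.1 + 1224.7) / 17 = 1216.3412
Moving ranges: 38.4, 10.8, 48.2, 11.7, 25.2, 16.6, 22.2, 6.0, 29.5, 0.4, 24.1, 35.0, 0.5, 6.7, 9.2, 6.6; M̄R̄ = 291.1000 / 16 = 18.1938
LCL = X̄ − 3·M̄R̄/d₂ = 1216.3412 − 3 × 18.1938 / 1.128 = 1167.9535

1167.95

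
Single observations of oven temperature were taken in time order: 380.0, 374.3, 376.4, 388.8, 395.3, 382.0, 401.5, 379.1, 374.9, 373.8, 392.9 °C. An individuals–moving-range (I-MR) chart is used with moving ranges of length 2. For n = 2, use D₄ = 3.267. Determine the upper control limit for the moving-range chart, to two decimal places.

Moving ranges: 5.7, 2.1, 12.4, 6.5, 13.3, 19.5, 22.4, 4.2, 1.1, 19.1; M̄R̄ = 106.3000 / 10 = 10.6300
UCL_MR = D₄·M̄R̄ = 3.267 × 10.6300 = 34.7282

34.73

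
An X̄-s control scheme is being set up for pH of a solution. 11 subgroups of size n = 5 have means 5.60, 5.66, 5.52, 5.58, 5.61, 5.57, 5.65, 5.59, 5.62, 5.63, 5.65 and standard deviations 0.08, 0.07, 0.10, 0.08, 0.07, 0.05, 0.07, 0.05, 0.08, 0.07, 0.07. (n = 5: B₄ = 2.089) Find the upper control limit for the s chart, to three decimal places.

0.150

s̄ = (0.08 + 0.07 + 0.10 + 0.08 + 0.07 + 0.05 + 0.07 + 0.05 + 0.08 + 0.07 + 0.07) / 11 = 0.0718
UCL_s = B₄·s̄ = 2.089 × 0.0718 = 0.1500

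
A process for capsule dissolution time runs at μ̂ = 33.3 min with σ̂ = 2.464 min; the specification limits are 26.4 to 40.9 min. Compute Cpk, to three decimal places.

Cpu = (USL − μ̂) / (3σ̂) = (40.9 − 33.3) / (3 × 2.464) = 1.0281; Cpl = (μ̂ − LSL) / (3σ̂) = (33.3 − 26.4) / (3 × 2.464) = 0.9334; Cpk = min(Cpu, Cpl) = 0.9334

0.933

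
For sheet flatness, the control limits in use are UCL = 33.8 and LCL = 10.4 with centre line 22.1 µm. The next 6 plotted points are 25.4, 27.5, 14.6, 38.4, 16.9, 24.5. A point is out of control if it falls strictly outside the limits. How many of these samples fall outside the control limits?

1

Compare each point to [10.4, 33.8]: sample 4 = 38.4 > UCL.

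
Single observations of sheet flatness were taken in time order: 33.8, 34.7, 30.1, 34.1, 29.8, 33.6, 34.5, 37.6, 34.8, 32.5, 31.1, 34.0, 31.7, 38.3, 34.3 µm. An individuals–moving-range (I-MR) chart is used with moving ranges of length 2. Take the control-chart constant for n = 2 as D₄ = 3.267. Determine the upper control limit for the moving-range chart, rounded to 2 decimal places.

10.24

Moving ranges: 0.9, 4.6, 4.0, 4.3, 3.8, 0.9, 3.1, 2.8, 2.3, 1.4, 2.9, 2.3, 6.6, 4.0; M̄R̄ = 43.9000 / 14 = 3.1357
UCL_MR = D₄·M̄R̄ = 3.267 × 3.1357 = 10.2444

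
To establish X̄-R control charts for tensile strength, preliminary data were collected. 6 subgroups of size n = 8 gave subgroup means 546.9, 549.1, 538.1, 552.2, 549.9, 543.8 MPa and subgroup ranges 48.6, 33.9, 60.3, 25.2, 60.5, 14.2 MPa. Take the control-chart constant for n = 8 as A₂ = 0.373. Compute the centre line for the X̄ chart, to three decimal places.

546.667

X̄̄ = (546.9 + 549.1 + 538.1 + 552.2 + 549.9 + 543.8) / 6 = 3280.0000 / 6 = 546.6667
CL = X̄̄ = 546.6667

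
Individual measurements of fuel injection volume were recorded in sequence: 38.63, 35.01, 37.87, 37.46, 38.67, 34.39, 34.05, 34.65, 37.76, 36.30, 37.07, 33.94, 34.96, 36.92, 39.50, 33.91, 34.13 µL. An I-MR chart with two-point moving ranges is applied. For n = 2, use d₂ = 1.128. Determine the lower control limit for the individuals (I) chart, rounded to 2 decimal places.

X̄ = (38.63 + 35.01 + 37.87 + 37.46 + 38.67 + 34.39 + 34.05 + 34.65 + 37.76 + 36.30 + 37.07 + 33.94 + 34.96 + 36.92 + 39.50 + 33.91 + 34.13) / 17 = 36.1894
Moving ranges: 3.62, 2.86, 0.41, 1.21, 4.28, 0.34, 0.60, 3.11, 1.46, 0.77, 3.13, 1.02, 1.96, 2.58, 5.59, 0.22; M̄R̄ = 33.1600 / 16 = 2.0725
LCL = X̄ − 3·M̄R̄/d₂ = 36.1894 − 3 × 2.0725 / 1.128 = 30.6774

30.68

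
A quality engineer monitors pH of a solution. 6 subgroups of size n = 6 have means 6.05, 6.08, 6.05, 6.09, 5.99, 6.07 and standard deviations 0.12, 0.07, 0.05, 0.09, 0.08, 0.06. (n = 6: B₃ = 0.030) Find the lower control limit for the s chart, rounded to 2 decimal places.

s̄ = (0.12 + 0.07 + 0.05 + 0.09 + 0.08 + 0.06) / 6 = 0.0783
LCL_s = B₃·s̄ = 0.030 × 0.0783 = 0.0023

0.00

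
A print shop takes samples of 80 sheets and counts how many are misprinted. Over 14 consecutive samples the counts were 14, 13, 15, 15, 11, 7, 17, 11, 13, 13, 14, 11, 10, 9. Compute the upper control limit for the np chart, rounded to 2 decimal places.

p̄ = Σdᵢ / (k·n) = 173 / (14 × 80) = 0.15446
UCL = np̄ + 3·√(np̄(1−p̄)) = 12.3571 + 3 × √(12.3571×0.84554) = 12.3571 + 3 × 3.2324 = 22.0543

22.05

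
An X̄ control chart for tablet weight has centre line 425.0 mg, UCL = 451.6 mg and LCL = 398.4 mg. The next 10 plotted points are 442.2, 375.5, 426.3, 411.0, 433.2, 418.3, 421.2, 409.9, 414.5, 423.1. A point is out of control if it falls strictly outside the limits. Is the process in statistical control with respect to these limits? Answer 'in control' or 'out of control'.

out of control

Compare each point to [398.4, 451.6]: sample 2 = 375.5 < LCL.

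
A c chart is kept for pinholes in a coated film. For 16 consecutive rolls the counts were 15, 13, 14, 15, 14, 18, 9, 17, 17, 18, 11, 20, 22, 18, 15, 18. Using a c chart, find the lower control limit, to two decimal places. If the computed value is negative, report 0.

c̄ = (15 + 13 + 14 + 15 + 14 + 18 + 9 + 17 + 17 + 18 + 11 + 20 + 22 + 18 + 15 + 18) / 16 = 254 / 16 = 15.8750
LCL = c̄ − 3√c̄ = 15.8750 − 3 × 3.9843 = 3.9220

3.92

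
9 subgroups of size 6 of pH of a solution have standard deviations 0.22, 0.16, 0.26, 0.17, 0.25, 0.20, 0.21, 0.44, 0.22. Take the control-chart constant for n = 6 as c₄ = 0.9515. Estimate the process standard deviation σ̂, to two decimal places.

s̄ = (0.22 + 0.16 + 0.26 + 0.17 + 0.25 + 0.20 + 0.21 + 0.44 + 0.22) / 9 = 0.2367
σ̂ = s̄ / c₄ = 0.2367 / 0.9515 = 0.2487

0.25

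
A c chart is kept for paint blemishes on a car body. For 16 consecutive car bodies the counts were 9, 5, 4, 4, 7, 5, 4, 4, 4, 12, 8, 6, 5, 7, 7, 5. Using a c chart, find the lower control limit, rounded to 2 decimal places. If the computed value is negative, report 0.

c̄ = (9 + 5 + 4 + 4 + 7 + 5 + 4 + 4 + 4 + 12 + 8 + 6 + 5 + 7 + 7 + 5) / 16 = 96 / 16 = 6.0000
LCL = c̄ − 3√c̄ = 6.0000 − 3 × 2.4495 = -1.3485 → 0 (cannot be negative)

0.00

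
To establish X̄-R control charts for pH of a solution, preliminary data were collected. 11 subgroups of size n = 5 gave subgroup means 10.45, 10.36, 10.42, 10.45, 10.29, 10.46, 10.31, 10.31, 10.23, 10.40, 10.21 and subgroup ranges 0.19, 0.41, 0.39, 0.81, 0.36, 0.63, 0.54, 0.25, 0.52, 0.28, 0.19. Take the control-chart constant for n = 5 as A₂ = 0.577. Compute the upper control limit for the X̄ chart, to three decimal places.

10.593

X̄̄ = (10.45 + 10.36 + 10.42 + 10.45 + 10.29 + 10.46 + 10.31 + 10.31 + 10.23 + 10.40 + 10.21) / 11 = 113.8900 / 11 = 10.3536
R̄ = (0.19 + 0.41 + 0.39 + 0.81 + 0.36 + 0.63 + 0.54 + 0.25 + 0.52 + 0.28 + 0.19) / 11 = 4.5700 / 11 = 0.4155
UCL = X̄̄ + A₂·R̄ = 10.3536 + 0.577 × 0.4155 = 10.5934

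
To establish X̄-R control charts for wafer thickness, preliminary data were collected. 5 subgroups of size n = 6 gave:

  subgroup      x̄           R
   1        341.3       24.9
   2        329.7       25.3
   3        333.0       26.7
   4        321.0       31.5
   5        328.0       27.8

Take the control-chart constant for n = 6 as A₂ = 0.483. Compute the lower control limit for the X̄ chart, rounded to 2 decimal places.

X̄̄ = (341.3 + 329.7 + 333.0 + 321.0 + 328.0) / 5 = 1653.0000 / 5 = 330.6000
R̄ = (24.9 + 25.3 + 26.7 + 31.5 + 27.8) / 5 = 136.2000 / 5 = 27.2400
LCL = X̄̄ − A₂·R̄ = 330.6000 − 0.483 × 27.2400 = 317.4431

317.44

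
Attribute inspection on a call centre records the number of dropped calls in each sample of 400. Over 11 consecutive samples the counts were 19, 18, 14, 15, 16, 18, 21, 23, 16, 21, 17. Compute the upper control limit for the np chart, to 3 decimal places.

p̄ = Σdᵢ / (k·n) = 198 / (11 × 400) = 0.04500
UCL = np̄ + 3·√(np̄(1−p̄)) = 18.0000 + 3 × √(18.0000×0.95500) = 18.0000 + 3 × 4.1461 = 30.4382

30.438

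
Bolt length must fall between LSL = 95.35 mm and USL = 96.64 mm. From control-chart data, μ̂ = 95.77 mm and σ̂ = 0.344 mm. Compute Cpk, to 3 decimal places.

Cpu = (USL − μ̂) / (3σ̂) = (96.64 − 95.77) / (3 × 0.344) = 0.8430; Cpl = (μ̂ − LSL) / (3σ̂) = (95.77 − 95.35) / (3 × 0.344) = 0.4070; Cpk = min(Cpu, Cpl) = 0.4070

0.407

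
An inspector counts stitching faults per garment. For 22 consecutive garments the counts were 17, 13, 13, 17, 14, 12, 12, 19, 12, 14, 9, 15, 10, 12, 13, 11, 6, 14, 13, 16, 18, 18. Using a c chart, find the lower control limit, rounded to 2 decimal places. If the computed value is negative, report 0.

2.50

c̄ = (17 + 13 + 13 + 17 + 14 + 12 + 12 + 19 + 12 + 14 + 9 + 15 + 10 + 12 + 13 + 11 + 6 + 14 + 13 + 16 + 18 + 18) / 22 = 298 / 22 = 13.5455
LCL = c̄ − 3√c̄ = 13.5455 − 3 × 3.6804 = 2.5042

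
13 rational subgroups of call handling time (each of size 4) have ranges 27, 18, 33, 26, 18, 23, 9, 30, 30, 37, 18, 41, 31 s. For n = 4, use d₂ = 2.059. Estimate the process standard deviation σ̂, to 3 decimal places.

12.740

R̄ = (27 + 18 + 33 + 26 + 18 + 23 + 9 + 30 + 30 + 37 + 18 + 41 + 31) / 13 = 26.2308
σ̂ = R̄ / d₂ = 26.2308 / 2.059 = 12.7396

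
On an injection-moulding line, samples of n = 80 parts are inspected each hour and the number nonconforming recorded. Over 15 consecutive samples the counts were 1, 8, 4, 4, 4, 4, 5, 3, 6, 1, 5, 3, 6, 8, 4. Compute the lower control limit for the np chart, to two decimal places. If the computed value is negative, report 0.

p̄ = Σdᵢ / (k·n) = 66 / (15 × 80) = 0.05500
LCL = np̄ − 3·√(np̄(1−p̄)) = 4.4000 − 3 × 2.0391 = -1.7174 → 0 (negative, so LCL = 0)

0.00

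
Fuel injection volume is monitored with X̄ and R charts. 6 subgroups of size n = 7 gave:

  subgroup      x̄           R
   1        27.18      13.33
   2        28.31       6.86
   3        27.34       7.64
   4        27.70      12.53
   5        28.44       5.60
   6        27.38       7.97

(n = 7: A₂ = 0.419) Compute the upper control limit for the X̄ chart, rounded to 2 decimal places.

X̄̄ = (27.18 + 28.31 + 27.34 + 27.70 + 28.44 + 27.38) / 6 = 166.3500 / 6 = 27.7250
R̄ = (13.33 + 6.86 + 7.64 + 12.53 + 5.60 + 7.97) / 6 = 53.9300 / 6 = 8.9883
UCL = X̄̄ + A₂·R̄ = 27.7250 + 0.419 × 8.9883 = 31.4911

31.49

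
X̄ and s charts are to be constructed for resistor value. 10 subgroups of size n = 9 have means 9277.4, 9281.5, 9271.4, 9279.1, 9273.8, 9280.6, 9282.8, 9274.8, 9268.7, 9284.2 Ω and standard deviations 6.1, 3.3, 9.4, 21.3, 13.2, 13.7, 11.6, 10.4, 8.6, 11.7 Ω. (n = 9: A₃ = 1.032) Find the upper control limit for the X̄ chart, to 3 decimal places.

X̄̄ = (9277.4 + 9281.5 + 9271.4 + 9279.1 + 9273.8 + 9280.6 + 9282.8 + 9274.8 + 9268.7 + 9284.2) / 10 = 9277.4300
s̄ = (6.1 + 3.3 + 9.4 + 21.3 + 13.2 + 13.7 + 11.6 + 10.4 + 8.6 + 11.7) / 10 = 10.9300
UCL = X̄̄ + A₃·s̄ = 9277.4300 + 1.032 × 10.9300 = 9288.7098

9288.710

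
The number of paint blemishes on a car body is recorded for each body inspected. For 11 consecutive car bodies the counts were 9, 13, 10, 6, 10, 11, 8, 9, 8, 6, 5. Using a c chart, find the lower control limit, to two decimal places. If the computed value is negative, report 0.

c̄ = (9 + 13 + 10 + 6 + 10 + 11 + 8 + 9 + 8 + 6 + 5) / 11 = 95 / 11 = 8.6364
LCL = c̄ − 3√c̄ = 8.6364 − 3 × 2.9388 = -0.1799 → 0 (cannot be negative)

0.00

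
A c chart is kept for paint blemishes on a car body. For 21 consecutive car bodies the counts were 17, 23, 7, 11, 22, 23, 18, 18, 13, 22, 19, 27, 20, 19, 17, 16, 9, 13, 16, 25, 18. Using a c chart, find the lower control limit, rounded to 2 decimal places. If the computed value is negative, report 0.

c̄ = (17 + 23 + 7 + 11 + 22 + 23 + 18 + 18 + 13 + 22 + 19 + 27 + 20 + 19 + 17 + 16 + 9 + 13 + 16 + 25 + 18) / 21 = 373 / 21 = 17.7619
LCL = c̄ − 3√c̄ = 17.7619 − 3 × 4.2145 = 5.1184

5.12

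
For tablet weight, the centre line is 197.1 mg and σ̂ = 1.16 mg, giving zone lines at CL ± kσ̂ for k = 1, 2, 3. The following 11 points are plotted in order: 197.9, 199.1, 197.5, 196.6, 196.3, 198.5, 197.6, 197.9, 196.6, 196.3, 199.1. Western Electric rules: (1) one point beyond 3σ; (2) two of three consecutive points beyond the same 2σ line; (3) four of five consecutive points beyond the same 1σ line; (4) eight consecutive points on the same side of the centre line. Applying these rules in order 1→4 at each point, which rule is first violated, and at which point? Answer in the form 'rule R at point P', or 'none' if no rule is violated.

none

Zone of each point (C = within 1σ̂, B = 1σ̂–2σ̂, A = 2σ̂–3σ̂, * = beyond 3σ̂; sign = side of CL): 1:+C, 2:+B, 3:+C, 4:-C, 5:-C, 6:+B, 7:+C, 8:+C, 9:-C, 10:-C, 11:+B
No rule fires across all 11 points.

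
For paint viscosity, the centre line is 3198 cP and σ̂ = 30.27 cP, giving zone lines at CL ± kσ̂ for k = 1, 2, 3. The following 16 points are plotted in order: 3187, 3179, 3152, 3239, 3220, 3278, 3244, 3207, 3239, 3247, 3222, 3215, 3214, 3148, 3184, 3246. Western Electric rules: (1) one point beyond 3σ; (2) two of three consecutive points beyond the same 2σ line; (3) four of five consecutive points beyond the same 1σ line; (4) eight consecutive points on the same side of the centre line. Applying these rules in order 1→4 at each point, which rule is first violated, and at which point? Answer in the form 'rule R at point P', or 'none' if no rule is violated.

Zone of each point (C = within 1σ̂, B = 1σ̂–2σ̂, A = 2σ̂–3σ̂, * = beyond 3σ̂; sign = side of CL): 1:-C, 2:-C, 3:-B, 4:+B, 5:+C, 6:+A, 7:+B, 8:+C, 9:+B, 10:+B, 11:+C, 12:+C, 13:+C, 14:-B, 15:-C, 16:+B
Rule 3 (four of five consecutive points beyond the same 1σ limit) is satisfied at point 10.

rule 3 at point 10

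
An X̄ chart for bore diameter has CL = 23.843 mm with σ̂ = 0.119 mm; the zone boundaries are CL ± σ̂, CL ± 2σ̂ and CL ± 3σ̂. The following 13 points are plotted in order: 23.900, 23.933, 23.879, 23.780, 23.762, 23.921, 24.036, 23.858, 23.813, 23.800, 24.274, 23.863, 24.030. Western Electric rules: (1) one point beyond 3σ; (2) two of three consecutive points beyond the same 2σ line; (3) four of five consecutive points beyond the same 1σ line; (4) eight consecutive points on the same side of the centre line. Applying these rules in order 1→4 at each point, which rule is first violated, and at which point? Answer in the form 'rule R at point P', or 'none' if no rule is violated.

Zone of each point (C = within 1σ̂, B = 1σ̂–2σ̂, A = 2σ̂–3σ̂, * = beyond 3σ̂; sign = side of CL): 1:+C, 2:+C, 3:+C, 4:-C, 5:-C, 6:+C, 7:+B, 8:+C, 9:-C, 10:-C, 11:+*, 12:+C, 13:+B
Rule 1 (one point beyond the 3σ limits) is satisfied at point 11.

rule 1 at point 11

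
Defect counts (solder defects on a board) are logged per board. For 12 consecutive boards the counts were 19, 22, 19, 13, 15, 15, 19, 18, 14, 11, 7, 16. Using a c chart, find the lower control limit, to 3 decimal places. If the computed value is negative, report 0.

3.792

c̄ = (19 + 22 + 19 + 13 + 15 + 15 + 19 + 18 + 14 + 11 + 7 + 16) / 12 = 188 / 12 = 15.6667
LCL = c̄ − 3√c̄ = 15.6667 − 3 × 3.9581 = 3.7923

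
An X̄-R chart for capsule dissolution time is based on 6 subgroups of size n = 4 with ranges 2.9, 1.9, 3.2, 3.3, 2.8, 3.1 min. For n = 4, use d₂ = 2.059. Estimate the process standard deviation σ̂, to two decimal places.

1.39

R̄ = (2.9 + 1.9 + 3.2 + 3.3 + 2.8 + 3.1) / 6 = 2.8667
σ̂ = R̄ / d₂ = 2.8667 / 2.059 = 1.3923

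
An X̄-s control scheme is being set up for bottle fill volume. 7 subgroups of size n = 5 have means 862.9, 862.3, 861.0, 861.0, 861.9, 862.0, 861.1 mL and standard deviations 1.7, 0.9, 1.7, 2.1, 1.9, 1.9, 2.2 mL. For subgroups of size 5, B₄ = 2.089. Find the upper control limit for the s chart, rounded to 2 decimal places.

s̄ = (1.7 + 0.9 + 1.7 + 2.1 + 1.9 + 1.9 + 2.2) / 7 = 1.7714
UCL_s = B₄·s̄ = 2.089 × 1.7714 = 3.7005

3.70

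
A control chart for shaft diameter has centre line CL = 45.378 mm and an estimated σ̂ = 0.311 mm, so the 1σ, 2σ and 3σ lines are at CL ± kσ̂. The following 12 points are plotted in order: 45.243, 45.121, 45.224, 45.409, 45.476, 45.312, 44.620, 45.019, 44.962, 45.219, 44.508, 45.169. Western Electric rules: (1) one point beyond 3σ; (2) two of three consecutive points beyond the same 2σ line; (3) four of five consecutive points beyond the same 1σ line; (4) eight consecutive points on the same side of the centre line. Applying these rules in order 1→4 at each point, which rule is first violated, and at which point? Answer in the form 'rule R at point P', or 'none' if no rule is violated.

rule 3 at point 11

Zone of each point (C = within 1σ̂, B = 1σ̂–2σ̂, A = 2σ̂–3σ̂, * = beyond 3σ̂; sign = side of CL): 1:-C, 2:-C, 3:-C, 4:+C, 5:+C, 6:-C, 7:-A, 8:-B, 9:-B, 10:-C, 11:-A, 12:-C
Rule 3 (four of five consecutive points beyond the same 1σ limit) is satisfied at point 11.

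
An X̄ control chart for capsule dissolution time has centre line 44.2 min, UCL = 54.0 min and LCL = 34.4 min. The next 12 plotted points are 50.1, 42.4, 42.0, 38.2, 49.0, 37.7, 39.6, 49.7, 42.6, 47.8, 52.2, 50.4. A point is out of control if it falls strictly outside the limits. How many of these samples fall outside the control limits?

0

All 12 points lie within [34.4, 54.0].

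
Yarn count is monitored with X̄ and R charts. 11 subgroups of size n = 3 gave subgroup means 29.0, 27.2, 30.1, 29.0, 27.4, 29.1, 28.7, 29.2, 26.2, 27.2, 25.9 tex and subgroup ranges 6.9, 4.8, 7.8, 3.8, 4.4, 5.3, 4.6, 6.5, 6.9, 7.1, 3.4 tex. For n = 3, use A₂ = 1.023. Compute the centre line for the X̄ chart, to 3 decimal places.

X̄̄ = (29.0 + 27.2 + 30.1 + 29.0 + 27.4 + 29.1 + 28.7 + 29.2 + 26.2 + 27.2 + 25.9) / 11 = 309.0000 / 11 = 28.0909
CL = X̄̄ = 28.0909

28.091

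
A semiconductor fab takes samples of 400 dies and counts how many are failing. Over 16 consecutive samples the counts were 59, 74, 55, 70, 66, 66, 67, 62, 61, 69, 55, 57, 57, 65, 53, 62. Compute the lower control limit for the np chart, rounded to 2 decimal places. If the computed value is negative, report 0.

p̄ = Σdᵢ / (k·n) = 998 / (16 × 400) = 0.15594
LCL = np̄ − 3·√(np̄(1−p̄)) = 62.3750 − 3 × 7.2559 = 40.6072

40.61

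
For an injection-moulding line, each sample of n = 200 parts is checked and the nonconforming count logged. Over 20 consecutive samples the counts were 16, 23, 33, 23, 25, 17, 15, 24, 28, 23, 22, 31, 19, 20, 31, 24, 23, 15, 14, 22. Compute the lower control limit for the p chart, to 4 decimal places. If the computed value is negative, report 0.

p̄ = Σdᵢ / (k·n) = 448 / (20 × 200) = 0.11200
LCL = p̄ − 3·√(p̄(1−p̄)/n) = 0.11200 − 3 × 0.02230 = 0.04510

0.0451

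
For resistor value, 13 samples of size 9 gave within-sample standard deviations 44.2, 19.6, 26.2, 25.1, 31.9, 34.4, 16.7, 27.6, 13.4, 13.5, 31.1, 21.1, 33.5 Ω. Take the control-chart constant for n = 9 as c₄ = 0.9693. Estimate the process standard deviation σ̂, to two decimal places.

26.85

s̄ = (44.2 + 19.6 + 26.2 + 25.1 + 31.9 + 34.4 + 16.7 + 27.6 + 13.4 + 13.5 + 31.1 + 21.1 + 33.5) / 13 = 26.0231
σ̂ = s̄ / c₄ = 26.0231 / 0.9693 = 26.8473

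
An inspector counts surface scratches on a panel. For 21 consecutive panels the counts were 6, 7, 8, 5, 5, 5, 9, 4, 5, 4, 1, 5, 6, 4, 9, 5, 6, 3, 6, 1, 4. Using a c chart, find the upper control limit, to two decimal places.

11.95

c̄ = (6 + 7 + 8 + 5 + 5 + 5 + 9 + 4 + 5 + 4 + 1 + 5 + 6 + 4 + 9 + 5 + 6 + 3 + 6 + 1 + 4) / 21 = 108 / 21 = 5.1429
UCL = c̄ + 3√c̄ = 5.1429 + 3 × √5.1429 = 5.1429 + 3 × 2.2678 = 11.9462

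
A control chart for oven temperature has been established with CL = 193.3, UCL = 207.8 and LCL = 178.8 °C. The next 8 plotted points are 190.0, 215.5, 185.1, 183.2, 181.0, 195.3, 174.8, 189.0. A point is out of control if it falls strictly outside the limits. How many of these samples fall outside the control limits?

2

Compare each point to [178.8, 207.8]: sample 2 = 215.5 > UCL; sample 7 = 174.8 < LCL.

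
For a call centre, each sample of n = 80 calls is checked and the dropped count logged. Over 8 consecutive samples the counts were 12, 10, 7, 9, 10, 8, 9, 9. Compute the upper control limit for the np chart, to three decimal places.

p̄ = Σdᵢ / (k·n) = 74 / (8 × 80) = 0.11563
UCL = np̄ + 3·√(np̄(1−p̄)) = 9.2500 + 3 × √(9.2500×0.88438) = 9.2500 + 3 × 2.8602 = 17.8305

17.830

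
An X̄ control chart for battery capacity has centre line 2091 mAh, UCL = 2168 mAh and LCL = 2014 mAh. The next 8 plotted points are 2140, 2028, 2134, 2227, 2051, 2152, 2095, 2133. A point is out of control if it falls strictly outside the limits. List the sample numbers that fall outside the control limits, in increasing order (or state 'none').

4

Compare each point to [2014, 2168]: sample 4 = 2227 > UCL.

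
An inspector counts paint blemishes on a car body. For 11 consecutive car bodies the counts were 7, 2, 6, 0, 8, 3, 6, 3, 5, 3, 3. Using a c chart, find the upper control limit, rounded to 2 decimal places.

c̄ = (7 + 2 + 6 + 0 + 8 + 3 + 6 + 3 + 5 + 3 + 3) / 11 = 46 / 11 = 4.1818
UCL = c̄ + 3√c̄ = 4.1818 + 3 × √4.1818 = 4.1818 + 3 × 2.0449 = 10.3167

10.32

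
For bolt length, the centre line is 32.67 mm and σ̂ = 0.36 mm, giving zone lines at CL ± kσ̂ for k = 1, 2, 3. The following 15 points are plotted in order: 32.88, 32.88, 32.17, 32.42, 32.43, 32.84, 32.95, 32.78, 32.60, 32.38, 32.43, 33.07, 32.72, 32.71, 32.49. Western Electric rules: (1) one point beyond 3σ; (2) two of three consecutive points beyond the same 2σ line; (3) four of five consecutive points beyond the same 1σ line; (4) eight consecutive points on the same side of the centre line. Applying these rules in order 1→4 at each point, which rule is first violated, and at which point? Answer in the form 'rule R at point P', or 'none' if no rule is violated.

none

Zone of each point (C = within 1σ̂, B = 1σ̂–2σ̂, A = 2σ̂–3σ̂, * = beyond 3σ̂; sign = side of CL): 1:+C, 2:+C, 3:-B, 4:-C, 5:-C, 6:+C, 7:+C, 8:+C, 9:-C, 10:-C, 11:-C, 12:+B, 13:+C, 14:+C, 15:-C
No rule fires across all 15 points.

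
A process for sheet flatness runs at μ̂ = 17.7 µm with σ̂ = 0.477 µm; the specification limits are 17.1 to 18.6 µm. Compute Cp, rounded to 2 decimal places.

0.52

Cp = (USL − LSL) / (6σ̂) = (18.6 − 17.1) / (6 × 0.477) = 1.5000 / 2.8620 = 0.5241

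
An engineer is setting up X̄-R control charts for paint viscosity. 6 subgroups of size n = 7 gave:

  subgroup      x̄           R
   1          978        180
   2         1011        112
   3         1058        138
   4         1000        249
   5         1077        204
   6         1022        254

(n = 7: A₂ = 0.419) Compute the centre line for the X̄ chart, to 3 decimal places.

X̄̄ = (978 + 1011 + 1058 + 1000 + 1077 + 1022) / 6 = 6146.0000 / 6 = 1024.3333
CL = X̄̄ = 1024.3333

1024.333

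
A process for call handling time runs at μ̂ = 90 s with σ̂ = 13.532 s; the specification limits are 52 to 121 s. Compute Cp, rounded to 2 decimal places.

0.85

Cp = (USL − LSL) / (6σ̂) = (121 − 52) / (6 × 13.532) = 69.0000 / 81.1920 = 0.8498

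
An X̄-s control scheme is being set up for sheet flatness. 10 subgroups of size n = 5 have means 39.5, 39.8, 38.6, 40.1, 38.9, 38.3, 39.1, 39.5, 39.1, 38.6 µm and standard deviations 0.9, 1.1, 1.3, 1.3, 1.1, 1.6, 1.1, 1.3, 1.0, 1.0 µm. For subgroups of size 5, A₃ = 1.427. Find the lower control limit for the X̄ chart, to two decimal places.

37.48

X̄̄ = (39.5 + 39.8 + 38.6 + 40.1 + 38.9 + 38.3 + 39.1 + 39.5 + 39.1 + 38.6) / 10 = 39.1500
s̄ = (0.9 + 1.1 + 1.3 + 1.3 + 1.1 + 1.6 + 1.1 + 1.3 + 1.0 + 1.0) / 10 = 1.1700
LCL = X̄̄ − A₃·s̄ = 39.1500 − 1.427 × 1.1700 = 37.4804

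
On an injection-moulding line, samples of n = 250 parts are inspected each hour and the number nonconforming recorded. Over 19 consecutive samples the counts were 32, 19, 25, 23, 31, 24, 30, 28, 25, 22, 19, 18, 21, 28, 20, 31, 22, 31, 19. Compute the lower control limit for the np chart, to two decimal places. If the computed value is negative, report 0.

10.50

p̄ = Σdᵢ / (k·n) = 468 / (19 × 250) = 0.09853
LCL = np̄ − 3·√(np̄(1−p̄)) = 24.6316 − 3 × 4.7122 = 10.4950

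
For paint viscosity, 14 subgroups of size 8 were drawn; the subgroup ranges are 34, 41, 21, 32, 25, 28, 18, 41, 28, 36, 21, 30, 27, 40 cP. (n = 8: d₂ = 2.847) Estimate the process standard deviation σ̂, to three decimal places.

10.588

R̄ = (34 + 41 + 21 + 32 + 25 + 28 + 18 + 41 + 28 + 36 + 21 + 30 + 27 + 40) / 14 = 30.1429
σ̂ = R̄ / d₂ = 30.1429 / 2.847 = 10.5876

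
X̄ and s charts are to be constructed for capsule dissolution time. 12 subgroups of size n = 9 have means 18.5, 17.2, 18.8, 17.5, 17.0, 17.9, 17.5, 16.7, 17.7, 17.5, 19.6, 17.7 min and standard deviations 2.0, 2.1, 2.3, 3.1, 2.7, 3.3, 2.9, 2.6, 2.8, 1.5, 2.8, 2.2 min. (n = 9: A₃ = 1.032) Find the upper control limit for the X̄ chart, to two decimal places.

X̄̄ = (18.5 + 17.2 + 18.8 + 17.5 + 17.0 + 17.9 + 17.5 + 16.7 + 17.7 + 17.5 + 19.6 + 17.7) / 12 = 17.8000
s̄ = (2.0 + 2.1 + 2.3 + 3.1 + 2.7 + 3.3 + 2.9 + 2.6 + 2.8 + 1.5 + 2.8 + 2.2) / 12 = 2.5250
UCL = X̄̄ + A₃·s̄ = 17.8000 + 1.032 × 2.5250 = 20.4058

20.41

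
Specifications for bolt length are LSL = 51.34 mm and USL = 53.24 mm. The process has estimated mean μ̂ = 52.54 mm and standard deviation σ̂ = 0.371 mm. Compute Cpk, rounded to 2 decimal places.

0.63

Cpu = (USL − μ̂) / (3σ̂) = (53.24 − 52.54) / (3 × 0.371) = 0.6289; Cpl = (μ̂ − LSL) / (3σ̂) = (52.54 − 51.34) / (3 × 0.371) = 1.0782; Cpk = min(Cpu, Cpl) = 0.6289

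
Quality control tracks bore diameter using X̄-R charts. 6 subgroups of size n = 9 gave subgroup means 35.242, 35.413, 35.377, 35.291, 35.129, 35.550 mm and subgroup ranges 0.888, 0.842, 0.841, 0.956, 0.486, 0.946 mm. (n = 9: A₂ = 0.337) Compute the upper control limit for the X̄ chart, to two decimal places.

35.61

X̄̄ = (35.242 + 35.413 + 35.377 + 35.291 + 35.129 + 35.550) / 6 = 212.0020 / 6 = 35.3337
R̄ = (0.888 + 0.842 + 0.841 + 0.956 + 0.486 + 0.946) / 6 = 4.9590 / 6 = 0.8265
UCL = X̄̄ + A₂·R̄ = 35.3337 + 0.337 × 0.8265 = 35.6122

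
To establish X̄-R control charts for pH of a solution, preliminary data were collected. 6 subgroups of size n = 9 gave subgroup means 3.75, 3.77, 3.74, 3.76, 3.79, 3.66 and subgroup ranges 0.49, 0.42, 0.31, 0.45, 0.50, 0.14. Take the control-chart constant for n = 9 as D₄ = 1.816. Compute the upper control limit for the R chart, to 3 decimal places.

R̄ = (0.49 + 0.42 + 0.31 + 0.45 + 0.50 + 0.14) / 6 = 2.3100 / 6 = 0.3850
UCL_R = D₄·R̄ = 1.816 × 0.3850 = 0.6992

0.699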